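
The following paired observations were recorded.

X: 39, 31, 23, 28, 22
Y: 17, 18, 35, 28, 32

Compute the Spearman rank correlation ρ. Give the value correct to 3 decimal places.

Rank X: 5, 4, 2, 3, 1
Rank Y: 1, 2, 5, 3, 4
d = rank(X) − rank(Y): 4, 2, -3, 0, -3; Σd² = 38
ρ = 1 − 6Σd² / [n(n²−1)] = 1 − 6×38 / (5×24) = 1 − 228/120 ≈ -0.900

-0.900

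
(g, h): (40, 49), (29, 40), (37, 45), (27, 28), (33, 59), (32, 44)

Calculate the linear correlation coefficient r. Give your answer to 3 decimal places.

n = 6, Σg = 198, Σh = 265, Σg² = 6652, Σh² = 12227, Σgh = 8896
nΣgh − ΣgΣh = 53376 − 52470 = 906
nΣg² − (Σg)² = 39912 − 39204 = 708; nΣh² − (Σh)² = 73362 − 70225 = 3137
r = 906 / √(708 × 3137) = 906 / 1490.3006 ≈ 0.608

0.608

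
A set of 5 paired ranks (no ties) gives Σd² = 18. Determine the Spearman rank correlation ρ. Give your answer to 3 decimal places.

0.100

ρ = 1 − 6Σd² / [n(n²−1)] = 1 − 6×18 / (5×24)
  = 1 − 108/120 = 1 − 0.9000 ≈ 0.100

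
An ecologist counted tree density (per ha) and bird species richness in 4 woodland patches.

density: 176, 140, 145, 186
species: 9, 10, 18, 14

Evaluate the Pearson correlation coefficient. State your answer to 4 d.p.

-0.1830

n = 4, Σx = 647, Σy = 51, Σx² = 106197, Σy² = 701, Σxy = 8198
nΣxy − ΣxΣy = 32792 − 32997 = -205
nΣx² − (Σx)² = 424788 − 418609 = 6179; nΣy² − (Σy)² = 2804 − 2601 = 203
r = -205 / √(6179 × 203) = -205 / 1119.9719 ≈ -0.1830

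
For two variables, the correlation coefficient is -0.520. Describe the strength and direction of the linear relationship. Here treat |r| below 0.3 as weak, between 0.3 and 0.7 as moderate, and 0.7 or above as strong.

r = -0.520 < 0 so the relationship is negative.
|r| = 0.520, which falls in the moderate range.

moderate negative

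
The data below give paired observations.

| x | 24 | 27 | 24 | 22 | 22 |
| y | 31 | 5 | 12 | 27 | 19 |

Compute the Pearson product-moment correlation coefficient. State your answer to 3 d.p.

n = 5, Σx = 119, Σy = 94, Σx² = 2849, Σy² = 2220, Σxy = 2179
nΣxy − ΣxΣy = 10895 − 11186 = -291
nΣx² − (Σx)² = 14245 − 14161 = 84; nΣy² − (Σy)² = 11100 − 8836 = 2264
r = -291 / √(84 × 2264) = -291 / 436.0917 ≈ -0.667

-0.667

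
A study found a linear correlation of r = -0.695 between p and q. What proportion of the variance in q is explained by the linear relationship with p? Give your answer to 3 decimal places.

r² = (-0.695)² = 0.483

0.483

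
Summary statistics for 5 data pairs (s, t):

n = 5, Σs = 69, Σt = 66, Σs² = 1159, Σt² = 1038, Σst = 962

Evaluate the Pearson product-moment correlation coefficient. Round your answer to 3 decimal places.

0.276

r = (nΣst − ΣsΣt) / √[(nΣs² − (Σs)²)(nΣt² − (Σt)²)]
Numerator: 5×962 − 69×66 = 256
Denominator: √[(5795 − 4761)(5190 − 4356)] = √[1034 × 834] = 928.6313
r = 256 / 928.6313 ≈ 0.276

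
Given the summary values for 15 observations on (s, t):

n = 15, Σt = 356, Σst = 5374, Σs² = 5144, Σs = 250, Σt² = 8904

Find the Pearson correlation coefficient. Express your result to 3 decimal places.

r = (nΣst − ΣsΣt) / √[(nΣs² − (Σs)²)(nΣt² − (Σt)²)]
Numerator: 15×5374 − 250×356 = -8390
Denominator: √[(77160 − 62500)(133560 − 126736)] = √[14660 × 6824] = 10001.9918
r = -8390 / 10001.9918 ≈ -0.839

-0.839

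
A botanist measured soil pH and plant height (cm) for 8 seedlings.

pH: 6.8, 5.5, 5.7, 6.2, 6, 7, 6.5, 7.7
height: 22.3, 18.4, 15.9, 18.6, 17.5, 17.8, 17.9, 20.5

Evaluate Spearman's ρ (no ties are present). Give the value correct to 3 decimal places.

Rank pH: 6, 1, 2, 4, 3, 7, 5, 8
Rank height: 8, 5, 1, 6, 2, 3, 4, 7
d = rank(pH) − rank(height): -2, -4, 1, -2, 1, 4, 1, 1; Σd² = 44
ρ = 1 − 6Σd² / [n(n²−1)] = 1 − 6×44 / (8×63) = 1 − 264/504 ≈ 0.476

0.476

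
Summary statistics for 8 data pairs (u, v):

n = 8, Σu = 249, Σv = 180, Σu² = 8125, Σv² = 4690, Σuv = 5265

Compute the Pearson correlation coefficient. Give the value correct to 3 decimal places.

r = (nΣuv − ΣuΣv) / √[(nΣu² − (Σu)²)(nΣv² − (Σv)²)]
Numerator: 8×5265 − 249×180 = -2700
Denominator: √[(65000 − 62001)(37520 − 32400)] = √[2999 × 5120] = 3918.5303
r = -2700 / 3918.5303 ≈ -0.689

-0.689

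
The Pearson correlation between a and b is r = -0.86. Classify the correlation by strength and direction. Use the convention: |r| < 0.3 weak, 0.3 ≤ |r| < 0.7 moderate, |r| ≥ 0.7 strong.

r = -0.86 < 0 so the relationship is negative.
|r| = 0.86, which falls in the strong range.

strong negative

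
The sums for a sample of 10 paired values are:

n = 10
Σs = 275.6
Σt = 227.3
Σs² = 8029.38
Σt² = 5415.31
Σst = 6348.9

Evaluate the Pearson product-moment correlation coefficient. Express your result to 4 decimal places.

0.2572

r = (nΣst − ΣsΣt) / √[(nΣs² − (Σs)²)(nΣt² − (Σt)²)]
Numerator: 10×6348.9 − 275.6×227.3 = 845.12
Denominator: √[(80293.8 − 75955.36)(54153.1 − 51665.29)] = √[4338.44 × 2487.81] = 3285.3028
r = 845.12 / 3285.3028 ≈ 0.2572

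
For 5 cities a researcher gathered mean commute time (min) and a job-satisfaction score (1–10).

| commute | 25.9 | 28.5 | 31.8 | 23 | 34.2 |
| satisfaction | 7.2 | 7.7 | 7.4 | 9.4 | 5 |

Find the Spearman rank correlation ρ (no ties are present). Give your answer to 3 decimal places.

-0.700

Rank commute: 2, 3, 4, 1, 5
Rank satisfaction: 2, 4, 3, 5, 1
d = rank(commute) − rank(satisfaction): 0, -1, 1, -4, 4; Σd² = 34
ρ = 1 − 6Σd² / [n(n²−1)] = 1 − 6×34 / (5×24) = 1 − 204/120 ≈ -0.700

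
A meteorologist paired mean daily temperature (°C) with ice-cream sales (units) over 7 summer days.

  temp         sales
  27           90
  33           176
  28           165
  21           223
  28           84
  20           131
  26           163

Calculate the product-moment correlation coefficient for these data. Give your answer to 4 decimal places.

n = 7, Σx = 183, Σy = 1032, Σx² = 4903, Σy² = 166816, Σxy = 26751
nΣxy − ΣxΣy = 187257 − 188856 = -1599
nΣx² − (Σx)² = 34321 − 33489 = 832; nΣy² − (Σy)² = 1167712 − 1065024 = 102688
r = -1599 / √(832 × 102688) = -1599 / 9243.1821 ≈ -0.1730

-0.1730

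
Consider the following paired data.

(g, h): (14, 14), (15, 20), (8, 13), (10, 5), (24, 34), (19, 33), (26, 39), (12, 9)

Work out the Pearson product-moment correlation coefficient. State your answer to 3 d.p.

0.933

n = 8, Σg = 128, Σh = 167, Σg² = 2342, Σh² = 4637, Σgh = 3215
nΣgh − ΣgΣh = 25720 − 21376 = 4344
nΣg² − (Σg)² = 18736 − 16384 = 2352; nΣh² − (Σh)² = 37096 − 27889 = 9207
r = 4344 / √(2352 × 9207) = 4344 / 4653.4787 ≈ 0.933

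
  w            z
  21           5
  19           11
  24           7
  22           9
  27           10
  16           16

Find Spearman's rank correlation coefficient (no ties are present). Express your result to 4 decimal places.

-0.4857

Rank w: 3, 2, 5, 4, 6, 1
Rank z: 1, 5, 2, 3, 4, 6
d = rank(w) − rank(z): 2, -3, 3, 1, 2, -5; Σd² = 52
ρ = 1 − 6Σd² / [n(n²−1)] = 1 − 6×52 / (6×35) = 1 − 312/210 ≈ -0.4857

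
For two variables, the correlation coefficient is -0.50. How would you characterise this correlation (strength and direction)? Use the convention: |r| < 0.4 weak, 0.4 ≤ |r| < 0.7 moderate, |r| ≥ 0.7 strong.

moderate negative

r = -0.50 < 0 so the relationship is negative.
|r| = 0.50, which falls in the moderate range.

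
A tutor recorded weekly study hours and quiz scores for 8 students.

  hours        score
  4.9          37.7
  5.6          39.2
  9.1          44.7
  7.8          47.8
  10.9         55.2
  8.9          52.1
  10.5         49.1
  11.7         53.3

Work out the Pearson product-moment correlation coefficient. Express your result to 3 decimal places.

n = 8, Σx = 69.4, Σy = 379.1, Σx² = 644.18, Σy² = 18254.01, Σxy = 3388.39
nΣxy − ΣxΣy = 27107.12 − 26309.54 = 797.58
nΣx² − (Σx)² = 5153.44 − 4816.36 = 337.08; nΣy² − (Σy)² = 146032.08 − 143716.81 = 2315.27
r = 797.58 / √(337.08 × 2315.27) = 797.58 / 883.4202 ≈ 0.903

0.903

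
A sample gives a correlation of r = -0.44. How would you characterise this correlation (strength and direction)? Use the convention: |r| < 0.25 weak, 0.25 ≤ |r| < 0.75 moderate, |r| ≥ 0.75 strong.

r = -0.44 < 0 so the relationship is negative.
|r| = 0.44, which falls in the moderate range.

moderate negative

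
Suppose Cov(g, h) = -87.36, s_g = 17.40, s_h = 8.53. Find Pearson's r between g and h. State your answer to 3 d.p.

-0.589

r = Cov(g,h) / (s_g · s_h) = -87.36 / (17.40 × 8.53)
  = -87.36 / 148.4220 ≈ -0.589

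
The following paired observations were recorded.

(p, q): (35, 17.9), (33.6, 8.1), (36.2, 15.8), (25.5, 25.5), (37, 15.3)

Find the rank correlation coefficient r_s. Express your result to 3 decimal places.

Rank p: 3, 2, 4, 1, 5
Rank q: 4, 1, 3, 5, 2
d = rank(p) − rank(q): -1, 1, 1, -4, 3; Σd² = 28
ρ = 1 − 6Σd² / [n(n²−1)] = 1 − 6×28 / (5×24) = 1 − 168/120 ≈ -0.400

-0.400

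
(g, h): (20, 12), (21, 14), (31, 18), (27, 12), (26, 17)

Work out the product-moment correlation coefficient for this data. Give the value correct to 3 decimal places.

n = 5, Σg = 125, Σh = 73, Σg² = 3207, Σh² = 1097, Σgh = 1858
nΣgh − ΣgΣh = 9290 − 9125 = 165
nΣg² − (Σg)² = 16035 − 15625 = 410; nΣh² − (Σh)² = 5485 − 5329 = 156
r = 165 / √(410 × 156) = 165 / 252.9031 ≈ 0.652

0.652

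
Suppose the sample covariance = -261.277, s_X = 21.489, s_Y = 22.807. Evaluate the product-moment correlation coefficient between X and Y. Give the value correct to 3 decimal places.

-0.533

r = Cov(X,Y) / (s_X · s_Y) = -261.277 / (21.489 × 22.807)
  = -261.277 / 490.0996 ≈ -0.533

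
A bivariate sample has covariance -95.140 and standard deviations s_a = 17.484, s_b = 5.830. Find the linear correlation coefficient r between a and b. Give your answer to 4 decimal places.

r = Cov(a,b) / (s_a · s_b) = -95.140 / (17.484 × 5.830)
  = -95.140 / 101.9317 ≈ -0.9334

-0.9334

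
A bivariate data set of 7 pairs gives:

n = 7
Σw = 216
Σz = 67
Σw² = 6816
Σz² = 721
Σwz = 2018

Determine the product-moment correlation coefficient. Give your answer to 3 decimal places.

-0.451

r = (nΣwz − ΣwΣz) / √[(nΣw² − (Σw)²)(nΣz² − (Σz)²)]
Numerator: 7×2018 − 216×67 = -346
Denominator: √[(47712 − 46656)(5047 − 4489)] = √[1056 × 558] = 767.6249
r = -346 / 767.6249 ≈ -0.451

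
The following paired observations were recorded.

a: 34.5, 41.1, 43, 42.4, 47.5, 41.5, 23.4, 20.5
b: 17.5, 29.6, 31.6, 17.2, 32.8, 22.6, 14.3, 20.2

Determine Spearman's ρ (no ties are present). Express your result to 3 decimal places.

Rank a: 3, 4, 7, 6, 8, 5, 2, 1
Rank b: 3, 6, 7, 2, 8, 5, 1, 4
d = rank(a) − rank(b): 0, -2, 0, 4, 0, 0, 1, -3; Σd² = 30
ρ = 1 − 6Σd² / [n(n²−1)] = 1 − 6×30 / (8×63) = 1 − 180/504 ≈ 0.643

0.643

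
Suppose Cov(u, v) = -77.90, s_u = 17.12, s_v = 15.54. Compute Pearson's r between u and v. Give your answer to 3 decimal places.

r = Cov(u,v) / (s_u · s_v) = -77.90 / (17.12 × 15.54)
  = -77.90 / 266.0448 ≈ -0.293

-0.293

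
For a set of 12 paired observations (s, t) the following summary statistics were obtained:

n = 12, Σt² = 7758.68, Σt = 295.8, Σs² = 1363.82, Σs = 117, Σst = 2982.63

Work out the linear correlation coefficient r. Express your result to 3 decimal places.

r = (nΣst − ΣsΣt) / √[(nΣs² − (Σs)²)(nΣt² − (Σt)²)]
Numerator: 12×2982.63 − 117×295.8 = 1182.96
Denominator: √[(16365.84 − 13689)(93104.16 − 87497.64)] = √[2676.84 × 5606.52] = 3873.9846
r = 1182.96 / 3873.9846 ≈ 0.305

0.305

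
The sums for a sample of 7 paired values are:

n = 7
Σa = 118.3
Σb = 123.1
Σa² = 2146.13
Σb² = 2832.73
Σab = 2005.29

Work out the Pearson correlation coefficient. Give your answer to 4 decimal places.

r = (nΣab − ΣaΣb) / √[(nΣa² − (Σa)²)(nΣb² − (Σb)²)]
Numerator: 7×2005.29 − 118.3×123.1 = -525.7
Denominator: √[(15022.91 − 13994.89)(19829.11 − 15153.61)] = √[1028.02 × 4675.5] = 2192.3749
r = -525.7 / 2192.3749 ≈ -0.2398

-0.2398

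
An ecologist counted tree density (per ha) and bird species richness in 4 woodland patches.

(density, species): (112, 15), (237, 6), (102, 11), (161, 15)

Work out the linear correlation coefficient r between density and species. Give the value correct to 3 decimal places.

n = 4, Σx = 612, Σy = 47, Σx² = 105038, Σy² = 607, Σxy = 6639
nΣxy − ΣxΣy = 26556 − 28764 = -2208
nΣx² − (Σx)² = 420152 − 374544 = 45608; nΣy² − (Σy)² = 2428 − 2209 = 219
r = -2208 / √(45608 × 219) = -2208 / 3160.4038 ≈ -0.699

-0.699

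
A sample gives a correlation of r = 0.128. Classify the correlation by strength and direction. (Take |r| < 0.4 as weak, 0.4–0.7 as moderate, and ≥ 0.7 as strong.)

weak positive

r = 0.128 > 0 so the relationship is positive.
|r| = 0.128, which falls in the weak range.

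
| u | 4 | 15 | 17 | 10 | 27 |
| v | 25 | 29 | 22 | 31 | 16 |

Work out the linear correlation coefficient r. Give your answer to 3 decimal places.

-0.712

n = 5, Σu = 73, Σv = 123, Σu² = 1359, Σv² = 3167, Σuv = 1651
nΣuv − ΣuΣv = 8255 − 8979 = -724
nΣu² − (Σu)² = 6795 − 5329 = 1466; nΣv² − (Σv)² = 15835 − 15129 = 706
r = -724 / √(1466 × 706) = -724 / 1017.3475 ≈ -0.712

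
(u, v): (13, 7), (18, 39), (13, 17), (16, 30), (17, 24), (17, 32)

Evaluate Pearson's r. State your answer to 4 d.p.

n = 6, Σu = 94, Σv = 149, Σu² = 1496, Σv² = 4359, Σuv = 2446
nΣuv − ΣuΣv = 14676 − 14006 = 670
nΣu² − (Σu)² = 8976 − 8836 = 140; nΣv² − (Σv)² = 26154 − 22201 = 3953
r = 670 / √(140 × 3953) = 670 / 743.9220 ≈ 0.9006

0.9006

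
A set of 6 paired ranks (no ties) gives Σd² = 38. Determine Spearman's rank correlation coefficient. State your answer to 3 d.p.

-0.086

ρ = 1 − 6Σd² / [n(n²−1)] = 1 − 6×38 / (6×35)
  = 1 − 228/210 = 1 − 1.0857 ≈ -0.086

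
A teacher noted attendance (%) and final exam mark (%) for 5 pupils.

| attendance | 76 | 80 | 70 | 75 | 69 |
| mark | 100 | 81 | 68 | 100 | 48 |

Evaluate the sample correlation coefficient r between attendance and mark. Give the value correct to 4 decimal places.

n = 5, Σx = 370, Σy = 397, Σx² = 27462, Σy² = 33489, Σxy = 29652
nΣxy − ΣxΣy = 148260 − 146890 = 1370
nΣx² − (Σx)² = 137310 − 136900 = 410; nΣy² − (Σy)² = 167445 − 157609 = 9836
r = 1370 / √(410 × 9836) = 1370 / 2008.1733 ≈ 0.6822

0.6822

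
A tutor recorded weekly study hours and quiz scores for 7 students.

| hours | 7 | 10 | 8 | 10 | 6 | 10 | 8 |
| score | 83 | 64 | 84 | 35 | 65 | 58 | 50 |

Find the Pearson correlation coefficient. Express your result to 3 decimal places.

n = 7, Σx = 59, Σy = 439, Σx² = 513, Σy² = 29355, Σxy = 3613
nΣxy − ΣxΣy = 25291 − 25901 = -610
nΣx² − (Σx)² = 3591 − 3481 = 110; nΣy² − (Σy)² = 205485 − 192721 = 12764
r = -610 / √(110 × 12764) = -610 / 1184.9219 ≈ -0.515

-0.515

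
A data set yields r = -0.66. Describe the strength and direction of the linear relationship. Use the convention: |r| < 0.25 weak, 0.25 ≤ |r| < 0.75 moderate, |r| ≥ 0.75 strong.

r = -0.66 < 0 so the relationship is negative.
|r| = 0.66, which falls in the moderate range.

moderate negative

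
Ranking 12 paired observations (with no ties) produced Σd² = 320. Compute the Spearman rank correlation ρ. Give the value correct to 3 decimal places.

ρ = 1 − 6Σd² / [n(n²−1)] = 1 − 6×320 / (12×143)
  = 1 − 1920/1716 = 1 − 1.1189 ≈ -0.119

-0.119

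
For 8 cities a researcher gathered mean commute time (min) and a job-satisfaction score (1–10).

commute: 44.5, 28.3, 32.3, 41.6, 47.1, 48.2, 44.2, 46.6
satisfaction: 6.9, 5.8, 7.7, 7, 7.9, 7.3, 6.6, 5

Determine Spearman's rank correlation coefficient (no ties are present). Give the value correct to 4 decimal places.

Rank commute: 5, 1, 2, 3, 7, 8, 4, 6
Rank satisfaction: 4, 2, 7, 5, 8, 6, 3, 1
d = rank(commute) − rank(satisfaction): 1, -1, -5, -2, -1, 2, 1, 5; Σd² = 62
ρ = 1 − 6Σd² / [n(n²−1)] = 1 − 6×62 / (8×63) = 1 − 372/504 ≈ 0.2619

0.2619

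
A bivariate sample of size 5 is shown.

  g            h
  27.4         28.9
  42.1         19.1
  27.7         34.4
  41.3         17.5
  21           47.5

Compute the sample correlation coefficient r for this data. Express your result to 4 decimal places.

n = 5, Σg = 159.5, Σh = 147.4, Σg² = 5437.15, Σh² = 4945.88, Σgh = 4269.1
nΣgh − ΣgΣh = 21345.5 − 23510.3 = -2164.8
nΣg² − (Σg)² = 27185.75 − 25440.25 = 1745.5; nΣh² − (Σh)² = 24729.4 − 21726.76 = 3002.64
r = -2164.8 / √(1745.5 × 3002.64) = -2164.8 / 2289.3467 ≈ -0.9456

-0.9456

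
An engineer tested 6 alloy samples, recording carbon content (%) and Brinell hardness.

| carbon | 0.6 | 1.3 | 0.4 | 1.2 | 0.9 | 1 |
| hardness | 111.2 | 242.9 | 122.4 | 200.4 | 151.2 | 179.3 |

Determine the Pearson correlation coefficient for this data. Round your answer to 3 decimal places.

0.936

n = 6, Σx = 5.4, Σy = 1007.4, Σx² = 5.46, Σy² = 181517.7, Σxy = 987.31
nΣxy − ΣxΣy = 5923.86 − 5439.96 = 483.9
nΣx² − (Σx)² = 32.76 − 29.16 = 3.6; nΣy² − (Σy)² = 1089106.2 − 1014854.76 = 74251.44
r = 483.9 / √(3.6 × 74251.44) = 483.9 / 517.0157 ≈ 0.936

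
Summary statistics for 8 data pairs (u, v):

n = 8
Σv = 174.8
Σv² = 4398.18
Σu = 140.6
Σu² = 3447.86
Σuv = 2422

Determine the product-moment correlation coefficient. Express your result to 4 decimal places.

-0.8646

r = (nΣuv − ΣuΣv) / √[(nΣu² − (Σu)²)(nΣv² − (Σv)²)]
Numerator: 8×2422 − 140.6×174.8 = -5200.88
Denominator: √[(27582.88 − 19768.36)(35185.44 − 30555.04)] = √[7814.52 × 4630.4] = 6015.3432
r = -5200.88 / 6015.3432 ≈ -0.8646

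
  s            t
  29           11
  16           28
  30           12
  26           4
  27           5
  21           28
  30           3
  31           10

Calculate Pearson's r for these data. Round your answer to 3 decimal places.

n = 8, Σs = 210, Σt = 101, Σs² = 5704, Σt² = 1983, Σst = 2354
nΣst − ΣsΣt = 18832 − 21210 = -2378
nΣs² − (Σs)² = 45632 − 44100 = 1532; nΣt² − (Σt)² = 15864 − 10201 = 5663
r = -2378 / √(1532 × 5663) = -2378 / 2945.4568 ≈ -0.807

-0.807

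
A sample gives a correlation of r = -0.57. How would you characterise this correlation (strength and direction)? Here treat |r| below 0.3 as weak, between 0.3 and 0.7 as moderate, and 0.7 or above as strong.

r = -0.57 < 0 so the relationship is negative.
|r| = 0.57, which falls in the moderate range.

moderate negative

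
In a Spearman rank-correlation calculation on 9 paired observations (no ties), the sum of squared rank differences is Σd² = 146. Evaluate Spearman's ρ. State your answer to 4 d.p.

-0.2167

ρ = 1 − 6Σd² / [n(n²−1)] = 1 − 6×146 / (9×80)
  = 1 − 876/720 = 1 − 1.21667 ≈ -0.2167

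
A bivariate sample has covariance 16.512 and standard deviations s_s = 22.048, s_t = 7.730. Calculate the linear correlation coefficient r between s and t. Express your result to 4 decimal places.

0.0969

r = Cov(s,t) / (s_s · s_t) = 16.512 / (22.048 × 7.730)
  = 16.512 / 170.4310 ≈ 0.0969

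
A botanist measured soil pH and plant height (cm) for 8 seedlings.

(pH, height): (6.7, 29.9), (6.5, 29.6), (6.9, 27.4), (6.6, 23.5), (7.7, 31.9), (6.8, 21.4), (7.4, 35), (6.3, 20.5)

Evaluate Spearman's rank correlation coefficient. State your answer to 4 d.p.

0.6667

Rank pH: 4, 2, 6, 3, 8, 5, 7, 1
Rank height: 6, 5, 4, 3, 7, 2, 8, 1
d = rank(pH) − rank(height): -2, -3, 2, 0, 1, 3, -1, 0; Σd² = 28
ρ = 1 − 6Σd² / [n(n²−1)] = 1 − 6×28 / (8×63) = 1 − 168/504 ≈ 0.6667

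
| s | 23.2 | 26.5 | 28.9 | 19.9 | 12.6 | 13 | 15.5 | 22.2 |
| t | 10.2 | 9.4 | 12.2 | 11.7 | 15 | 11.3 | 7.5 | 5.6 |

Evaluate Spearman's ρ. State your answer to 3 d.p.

-0.190

Rank s: 6, 7, 8, 4, 1, 2, 3, 5
Rank t: 4, 3, 7, 6, 8, 5, 2, 1
d = rank(s) − rank(t): 2, 4, 1, -2, -7, -3, 1, 4; Σd² = 100
ρ = 1 − 6Σd² / [n(n²−1)] = 1 − 6×100 / (8×63) = 1 − 600/504 ≈ -0.190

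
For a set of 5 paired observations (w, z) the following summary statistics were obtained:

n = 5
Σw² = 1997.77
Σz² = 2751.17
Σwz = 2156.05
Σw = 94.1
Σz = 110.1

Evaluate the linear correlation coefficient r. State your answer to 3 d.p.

0.308

r = (nΣwz − ΣwΣz) / √[(nΣw² − (Σw)²)(nΣz² − (Σz)²)]
Numerator: 5×2156.05 − 94.1×110.1 = 419.84
Denominator: √[(9988.85 − 8854.81)(13755.85 − 12122.01)] = √[1134.04 × 1633.84] = 1361.1906
r = 419.84 / 1361.1906 ≈ 0.308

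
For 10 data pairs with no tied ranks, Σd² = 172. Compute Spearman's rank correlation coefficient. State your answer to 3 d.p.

-0.042

ρ = 1 − 6Σd² / [n(n²−1)] = 1 − 6×172 / (10×99)
  = 1 − 1032/990 = 1 − 1.0424 ≈ -0.042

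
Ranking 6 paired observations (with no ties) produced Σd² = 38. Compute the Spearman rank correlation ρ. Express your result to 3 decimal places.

-0.086

ρ = 1 − 6Σd² / [n(n²−1)] = 1 − 6×38 / (6×35)
  = 1 − 228/210 = 1 − 1.0857 ≈ -0.086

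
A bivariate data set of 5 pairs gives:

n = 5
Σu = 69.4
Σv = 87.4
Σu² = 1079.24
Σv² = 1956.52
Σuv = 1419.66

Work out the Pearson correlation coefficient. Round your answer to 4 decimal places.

0.9263

r = (nΣuv − ΣuΣv) / √[(nΣu² − (Σu)²)(nΣv² − (Σv)²)]
Numerator: 5×1419.66 − 69.4×87.4 = 1032.74
Denominator: √[(5396.2 − 4816.36)(9782.6 − 7638.76)] = √[579.84 × 2143.84] = 1114.9369
r = 1032.74 / 1114.9369 ≈ 0.9263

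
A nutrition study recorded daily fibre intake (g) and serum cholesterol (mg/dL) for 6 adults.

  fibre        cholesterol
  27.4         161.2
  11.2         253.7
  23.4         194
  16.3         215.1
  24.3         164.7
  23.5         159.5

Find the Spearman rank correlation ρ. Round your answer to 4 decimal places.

-0.8286

Rank fibre: 6, 1, 3, 2, 5, 4
Rank cholesterol: 2, 6, 4, 5, 3, 1
d = rank(fibre) − rank(cholesterol): 4, -5, -1, -3, 2, 3; Σd² = 64
ρ = 1 − 6Σd² / [n(n²−1)] = 1 − 6×64 / (6×35) = 1 − 384/210 ≈ -0.8286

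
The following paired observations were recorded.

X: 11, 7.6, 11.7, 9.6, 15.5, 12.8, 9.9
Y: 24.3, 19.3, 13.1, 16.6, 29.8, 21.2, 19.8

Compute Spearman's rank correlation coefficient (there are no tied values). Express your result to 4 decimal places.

0.5357

Rank X: 4, 1, 5, 2, 7, 6, 3
Rank Y: 6, 3, 1, 2, 7, 5, 4
d = rank(X) − rank(Y): -2, -2, 4, 0, 0, 1, -1; Σd² = 26
ρ = 1 − 6Σd² / [n(n²−1)] = 1 − 6×26 / (7×48) = 1 − 156/336 ≈ 0.5357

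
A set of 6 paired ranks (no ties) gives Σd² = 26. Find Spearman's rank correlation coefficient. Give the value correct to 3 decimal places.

0.257

ρ = 1 − 6Σd² / [n(n²−1)] = 1 − 6×26 / (6×35)
  = 1 − 156/210 = 1 − 0.7429 ≈ 0.257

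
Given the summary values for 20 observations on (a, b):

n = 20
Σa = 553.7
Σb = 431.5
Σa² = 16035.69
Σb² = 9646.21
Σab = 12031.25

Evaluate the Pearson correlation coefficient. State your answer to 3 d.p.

0.175

r = (nΣab − ΣaΣb) / √[(nΣa² − (Σa)²)(nΣb² − (Σb)²)]
Numerator: 20×12031.25 − 553.7×431.5 = 1703.45
Denominator: √[(320713.8 − 306583.69)(192924.2 − 186192.25)] = √[14130.11 × 6731.95] = 9753.1120
r = 1703.45 / 9753.1120 ≈ 0.175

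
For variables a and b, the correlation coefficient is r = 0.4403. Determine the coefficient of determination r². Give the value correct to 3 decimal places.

r² = (0.4403)² = 0.194

0.194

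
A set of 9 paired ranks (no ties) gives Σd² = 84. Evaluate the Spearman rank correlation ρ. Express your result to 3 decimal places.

ρ = 1 − 6Σd² / [n(n²−1)] = 1 − 6×84 / (9×80)
  = 1 − 504/720 = 1 − 0.7000 ≈ 0.300

0.300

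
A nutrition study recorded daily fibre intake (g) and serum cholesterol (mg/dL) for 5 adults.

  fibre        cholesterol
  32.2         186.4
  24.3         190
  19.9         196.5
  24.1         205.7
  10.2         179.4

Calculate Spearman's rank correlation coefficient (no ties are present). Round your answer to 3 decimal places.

0.100

Rank fibre: 5, 4, 2, 3, 1
Rank cholesterol: 2, 3, 4, 5, 1
d = rank(fibre) − rank(cholesterol): 3, 1, -2, -2, 0; Σd² = 18
ρ = 1 − 6Σd² / [n(n²−1)] = 1 − 6×18 / (5×24) = 1 − 108/120 ≈ 0.100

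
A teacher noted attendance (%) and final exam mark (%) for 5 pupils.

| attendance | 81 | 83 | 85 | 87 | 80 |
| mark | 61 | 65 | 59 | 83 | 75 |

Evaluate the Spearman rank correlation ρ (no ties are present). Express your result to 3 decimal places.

0.100

Rank attendance: 2, 3, 4, 5, 1
Rank mark: 2, 3, 1, 5, 4
d = rank(attendance) − rank(mark): 0, 0, 3, 0, -3; Σd² = 18
ρ = 1 − 6Σd² / [n(n²−1)] = 1 − 6×18 / (5×24) = 1 − 108/120 ≈ 0.100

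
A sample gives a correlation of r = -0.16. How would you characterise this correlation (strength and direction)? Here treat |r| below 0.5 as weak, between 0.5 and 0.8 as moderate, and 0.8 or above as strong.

weak negative

r = -0.16 < 0 so the relationship is negative.
|r| = 0.16, which falls in the weak range.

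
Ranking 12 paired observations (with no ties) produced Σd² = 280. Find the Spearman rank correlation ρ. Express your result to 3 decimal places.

0.021

ρ = 1 − 6Σd² / [n(n²−1)] = 1 − 6×280 / (12×143)
  = 1 − 1680/1716 = 1 − 0.9790 ≈ 0.021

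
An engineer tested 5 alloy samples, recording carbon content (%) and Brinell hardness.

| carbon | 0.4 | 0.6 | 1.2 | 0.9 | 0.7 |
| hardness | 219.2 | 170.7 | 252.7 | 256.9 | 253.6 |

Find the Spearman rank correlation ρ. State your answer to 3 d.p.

Rank carbon: 1, 2, 5, 4, 3
Rank hardness: 2, 1, 3, 5, 4
d = rank(carbon) − rank(hardness): -1, 1, 2, -1, -1; Σd² = 8
ρ = 1 − 6Σd² / [n(n²−1)] = 1 − 6×8 / (5×24) = 1 − 48/120 ≈ 0.600

0.600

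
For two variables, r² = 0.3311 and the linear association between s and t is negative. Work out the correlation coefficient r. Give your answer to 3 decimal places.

|r| = √0.3311 = 0.575
The association is negative, so r = −0.575.

-0.575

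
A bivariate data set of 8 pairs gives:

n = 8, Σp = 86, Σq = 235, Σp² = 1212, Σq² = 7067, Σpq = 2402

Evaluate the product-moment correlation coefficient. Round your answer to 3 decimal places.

-0.572

r = (nΣpq − ΣpΣq) / √[(nΣp² − (Σp)²)(nΣq² − (Σq)²)]
Numerator: 8×2402 − 86×235 = -994
Denominator: √[(9696 − 7396)(56536 − 55225)] = √[2300 × 1311] = 1736.4619
r = -994 / 1736.4619 ≈ -0.572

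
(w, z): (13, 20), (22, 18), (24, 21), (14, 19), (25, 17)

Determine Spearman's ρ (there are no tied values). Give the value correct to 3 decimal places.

-0.400

Rank w: 1, 3, 4, 2, 5
Rank z: 4, 2, 5, 3, 1
d = rank(w) − rank(z): -3, 1, -1, -1, 4; Σd² = 28
ρ = 1 − 6Σd² / [n(n²−1)] = 1 − 6×28 / (5×24) = 1 − 168/120 ≈ -0.400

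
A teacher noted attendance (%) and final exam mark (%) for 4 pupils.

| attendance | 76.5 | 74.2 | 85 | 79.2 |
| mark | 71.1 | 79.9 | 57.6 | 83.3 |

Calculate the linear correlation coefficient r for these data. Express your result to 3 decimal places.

n = 4, Σx = 314.9, Σy = 291.9, Σx² = 24855.53, Σy² = 21695.87, Σxy = 22861.09
nΣxy − ΣxΣy = 91444.36 − 91919.31 = -474.95
nΣx² − (Σx)² = 99422.12 − 99162.01 = 260.11; nΣy² − (Σy)² = 86783.48 − 85205.61 = 1577.87
r = -474.95 / √(260.11 × 1577.87) = -474.95 / 640.6401 ≈ -0.741

-0.741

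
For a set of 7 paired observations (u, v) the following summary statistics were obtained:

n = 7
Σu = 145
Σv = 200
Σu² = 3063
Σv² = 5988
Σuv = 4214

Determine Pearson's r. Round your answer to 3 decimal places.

0.558

r = (nΣuv − ΣuΣv) / √[(nΣu² − (Σu)²)(nΣv² − (Σv)²)]
Numerator: 7×4214 − 145×200 = 498
Denominator: √[(21441 − 21025)(41916 − 40000)] = √[416 × 1916] = 892.7799
r = 498 / 892.7799 ≈ 0.558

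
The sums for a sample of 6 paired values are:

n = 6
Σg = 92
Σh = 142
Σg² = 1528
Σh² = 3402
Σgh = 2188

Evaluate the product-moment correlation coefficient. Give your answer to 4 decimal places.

r = (nΣgh − ΣgΣh) / √[(nΣg² − (Σg)²)(nΣh² − (Σh)²)]
Numerator: 6×2188 − 92×142 = 64
Denominator: √[(9168 − 8464)(20412 − 20164)] = √[704 × 248] = 417.8421
r = 64 / 417.8421 ≈ 0.1532

0.1532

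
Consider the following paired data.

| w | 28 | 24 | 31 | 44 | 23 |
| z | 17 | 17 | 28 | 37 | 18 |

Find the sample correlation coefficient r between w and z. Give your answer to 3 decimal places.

n = 5, Σw = 150, Σz = 117, Σw² = 4786, Σz² = 3055, Σwz = 3794
nΣwz − ΣwΣz = 18970 − 17550 = 1420
nΣw² − (Σw)² = 23930 − 22500 = 1430; nΣz² − (Σz)² = 15275 − 13689 = 1586
r = 1420 / √(1430 × 1586) = 1420 / 1505.9814 ≈ 0.943

0.943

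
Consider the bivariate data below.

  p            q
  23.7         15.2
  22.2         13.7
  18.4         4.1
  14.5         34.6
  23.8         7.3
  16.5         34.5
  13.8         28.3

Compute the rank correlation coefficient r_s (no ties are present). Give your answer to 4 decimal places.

Rank p: 6, 5, 4, 2, 7, 3, 1
Rank q: 4, 3, 1, 7, 2, 6, 5
d = rank(p) − rank(q): 2, 2, 3, -5, 5, -3, -4; Σd² = 92
ρ = 1 − 6Σd² / [n(n²−1)] = 1 − 6×92 / (7×48) = 1 − 552/336 ≈ -0.6429

-0.6429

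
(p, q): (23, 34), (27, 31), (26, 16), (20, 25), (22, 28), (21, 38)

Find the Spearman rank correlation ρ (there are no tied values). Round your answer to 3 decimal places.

Rank p: 4, 6, 5, 1, 3, 2
Rank q: 5, 4, 1, 2, 3, 6
d = rank(p) − rank(q): -1, 2, 4, -1, 0, -4; Σd² = 38
ρ = 1 − 6Σd² / [n(n²−1)] = 1 − 6×38 / (6×35) = 1 − 228/210 ≈ -0.086

-0.086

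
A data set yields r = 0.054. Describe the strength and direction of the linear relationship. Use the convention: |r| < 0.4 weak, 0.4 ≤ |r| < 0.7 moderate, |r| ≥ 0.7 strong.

weak positive

r = 0.054 > 0 so the relationship is positive.
|r| = 0.054, which falls in the weak range.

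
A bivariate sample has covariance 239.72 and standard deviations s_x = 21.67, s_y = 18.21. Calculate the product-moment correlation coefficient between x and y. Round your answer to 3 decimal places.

0.607

r = Cov(x,y) / (s_x · s_y) = 239.72 / (21.67 × 18.21)
  = 239.72 / 394.6107 ≈ 0.607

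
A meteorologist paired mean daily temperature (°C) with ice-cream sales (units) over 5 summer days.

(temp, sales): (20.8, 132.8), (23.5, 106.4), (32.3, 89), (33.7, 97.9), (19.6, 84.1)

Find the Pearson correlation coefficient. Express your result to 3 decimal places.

-0.337

n = 5, Σx = 129.9, Σy = 510.2, Σx² = 3548.03, Σy² = 53535.02, Σxy = 13084.93
nΣxy − ΣxΣy = 65424.65 − 66274.98 = -850.33
nΣx² − (Σx)² = 17740.15 − 16874.01 = 866.14; nΣy² − (Σy)² = 267675.1 − 260304.04 = 7371.06
r = -850.33 / √(866.14 × 7371.06) = -850.33 / 2526.7311 ≈ -0.337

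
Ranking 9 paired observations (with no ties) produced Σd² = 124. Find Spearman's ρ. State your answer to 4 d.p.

-0.0333

ρ = 1 − 6Σd² / [n(n²−1)] = 1 − 6×124 / (9×80)
  = 1 − 744/720 = 1 − 1.03333 ≈ -0.0333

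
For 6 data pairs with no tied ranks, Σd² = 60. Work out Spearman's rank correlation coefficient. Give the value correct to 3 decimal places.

-0.714

ρ = 1 − 6Σd² / [n(n²−1)] = 1 − 6×60 / (6×35)
  = 1 − 360/210 = 1 − 1.7143 ≈ -0.714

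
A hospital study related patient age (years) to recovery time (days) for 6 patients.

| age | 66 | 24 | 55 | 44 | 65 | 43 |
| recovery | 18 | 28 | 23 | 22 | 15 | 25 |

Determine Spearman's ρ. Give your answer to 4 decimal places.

Rank age: 6, 1, 4, 3, 5, 2
Rank recovery: 2, 6, 4, 3, 1, 5
d = rank(age) − rank(recovery): 4, -5, 0, 0, 4, -3; Σd² = 66
ρ = 1 − 6Σd² / [n(n²−1)] = 1 − 6×66 / (6×35) = 1 − 396/210 ≈ -0.8857

-0.8857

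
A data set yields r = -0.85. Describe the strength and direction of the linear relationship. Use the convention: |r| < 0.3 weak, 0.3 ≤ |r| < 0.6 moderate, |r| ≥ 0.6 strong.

strong negative

r = -0.85 < 0 so the relationship is negative.
|r| = 0.85, which falls in the strong range.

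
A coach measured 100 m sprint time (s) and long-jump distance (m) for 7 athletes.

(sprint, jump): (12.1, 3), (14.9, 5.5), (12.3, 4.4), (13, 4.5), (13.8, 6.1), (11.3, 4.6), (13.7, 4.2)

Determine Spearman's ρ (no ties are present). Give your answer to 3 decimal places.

0.500

Rank sprint: 2, 7, 3, 4, 6, 1, 5
Rank jump: 1, 6, 3, 4, 7, 5, 2
d = rank(sprint) − rank(jump): 1, 1, 0, 0, -1, -4, 3; Σd² = 28
ρ = 1 − 6Σd² / [n(n²−1)] = 1 − 6×28 / (7×48) = 1 − 168/336 ≈ 0.500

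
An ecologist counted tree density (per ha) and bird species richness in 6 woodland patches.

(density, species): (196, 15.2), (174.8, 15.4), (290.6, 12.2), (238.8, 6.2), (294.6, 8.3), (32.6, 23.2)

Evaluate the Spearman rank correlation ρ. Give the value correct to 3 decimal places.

Rank density: 3, 2, 5, 4, 6, 1
Rank species: 4, 5, 3, 1, 2, 6
d = rank(density) − rank(species): -1, -3, 2, 3, 4, -5; Σd² = 64
ρ = 1 − 6Σd² / [n(n²−1)] = 1 − 6×64 / (6×35) = 1 − 384/210 ≈ -0.829

-0.829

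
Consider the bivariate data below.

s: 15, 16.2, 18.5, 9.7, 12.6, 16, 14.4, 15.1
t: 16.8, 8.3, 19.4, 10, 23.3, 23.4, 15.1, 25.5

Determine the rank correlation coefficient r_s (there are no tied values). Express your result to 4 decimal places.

Rank s: 4, 7, 8, 1, 2, 6, 3, 5
Rank t: 4, 1, 5, 2, 6, 7, 3, 8
d = rank(s) − rank(t): 0, 6, 3, -1, -4, -1, 0, -3; Σd² = 72
ρ = 1 − 6Σd² / [n(n²−1)] = 1 − 6×72 / (8×63) = 1 − 432/504 ≈ 0.1429

0.1429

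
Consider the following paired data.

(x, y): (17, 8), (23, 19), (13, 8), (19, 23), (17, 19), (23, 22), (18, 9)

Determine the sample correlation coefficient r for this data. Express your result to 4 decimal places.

n = 7, Σx = 130, Σy = 108, Σx² = 2490, Σy² = 1944, Σxy = 2105
nΣxy − ΣxΣy = 14735 − 14040 = 695
nΣx² − (Σx)² = 17430 − 16900 = 530; nΣy² − (Σy)² = 13608 − 11664 = 1944
r = 695 / √(530 × 1944) = 695 / 1015.0468 ≈ 0.6847

0.6847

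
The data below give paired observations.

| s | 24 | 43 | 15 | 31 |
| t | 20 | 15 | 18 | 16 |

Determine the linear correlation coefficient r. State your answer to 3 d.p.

n = 4, Σs = 113, Σt = 69, Σs² = 3611, Σt² = 1205, Σst = 1891
nΣst − ΣsΣt = 7564 − 7797 = -233
nΣs² − (Σs)² = 14444 − 12769 = 1675; nΣt² − (Σt)² = 4820 − 4761 = 59
r = -233 / √(1675 × 59) = -233 / 314.3644 ≈ -0.741

-0.741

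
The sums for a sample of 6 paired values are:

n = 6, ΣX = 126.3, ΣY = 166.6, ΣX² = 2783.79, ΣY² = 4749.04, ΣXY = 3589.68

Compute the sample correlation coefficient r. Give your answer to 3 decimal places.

r = (nΣXY − ΣXΣY) / √[(nΣX² − (ΣX)²)(nΣY² − (ΣY)²)]
Numerator: 6×3589.68 − 126.3×166.6 = 496.5
Denominator: √[(16702.74 − 15951.69)(28494.24 − 27755.56)] = √[751.05 × 738.68] = 744.8393
r = 496.5 / 744.8393 ≈ 0.667

0.667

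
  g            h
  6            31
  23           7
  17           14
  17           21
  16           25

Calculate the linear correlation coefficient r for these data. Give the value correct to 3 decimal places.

n = 5, Σg = 79, Σh = 98, Σg² = 1399, Σh² = 2272, Σgh = 1342
nΣgh − ΣgΣh = 6710 − 7742 = -1032
nΣg² − (Σg)² = 6995 − 6241 = 754; nΣh² − (Σh)² = 11360 − 9604 = 1756
r = -1032 / √(754 × 1756) = -1032 / 1150.6624 ≈ -0.897

-0.897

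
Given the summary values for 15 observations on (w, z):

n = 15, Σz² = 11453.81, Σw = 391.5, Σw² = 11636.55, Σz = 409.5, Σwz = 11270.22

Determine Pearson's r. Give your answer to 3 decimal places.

0.933

r = (nΣwz − ΣwΣz) / √[(nΣw² − (Σw)²)(nΣz² − (Σz)²)]
Numerator: 15×11270.22 − 391.5×409.5 = 8734.05
Denominator: √[(174548.25 − 153272.25)(171807.15 − 167690.25)] = √[21276 × 4116.9] = 9359.0151
r = 8734.05 / 9359.0151 ≈ 0.933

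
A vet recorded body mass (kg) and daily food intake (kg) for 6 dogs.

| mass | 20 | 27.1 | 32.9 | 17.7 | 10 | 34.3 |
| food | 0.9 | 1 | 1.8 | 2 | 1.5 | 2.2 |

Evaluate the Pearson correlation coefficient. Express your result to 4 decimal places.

0.3072

n = 6, Σx = 142, Σy = 9.4, Σx² = 3806.6, Σy² = 16.14, Σxy = 230.18
nΣxy − ΣxΣy = 1381.08 − 1334.8 = 46.28
nΣx² − (Σx)² = 22839.6 − 20164 = 2675.6; nΣy² − (Σy)² = 96.84 − 88.36 = 8.48
r = 46.28 / √(2675.6 × 8.48) = 46.28 / 150.6290 ≈ 0.3072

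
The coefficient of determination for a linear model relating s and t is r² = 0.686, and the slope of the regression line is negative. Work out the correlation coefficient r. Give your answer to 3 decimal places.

-0.828

|r| = √0.686 = 0.828
The association is negative, so r = −0.828.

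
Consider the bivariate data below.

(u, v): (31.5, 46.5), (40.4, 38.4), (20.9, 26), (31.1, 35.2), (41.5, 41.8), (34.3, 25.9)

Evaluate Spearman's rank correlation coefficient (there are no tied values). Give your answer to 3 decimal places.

0.371

Rank u: 3, 5, 1, 2, 6, 4
Rank v: 6, 4, 2, 3, 5, 1
d = rank(u) − rank(v): -3, 1, -1, -1, 1, 3; Σd² = 22
ρ = 1 − 6Σd² / [n(n²−1)] = 1 − 6×22 / (6×35) = 1 − 132/210 ≈ 0.371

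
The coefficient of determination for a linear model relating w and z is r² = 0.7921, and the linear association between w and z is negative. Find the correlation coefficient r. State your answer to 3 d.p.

-0.890

|r| = √0.7921 = 0.890
The association is negative, so r = −0.890.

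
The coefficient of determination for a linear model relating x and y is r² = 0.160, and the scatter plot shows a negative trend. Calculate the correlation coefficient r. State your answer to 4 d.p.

|r| = √0.160 = 0.4000
The association is negative, so r = −0.4000.

-0.4000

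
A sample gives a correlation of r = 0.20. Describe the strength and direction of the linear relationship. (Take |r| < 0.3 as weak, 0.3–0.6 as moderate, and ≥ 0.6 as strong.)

r = 0.20 > 0 so the relationship is positive.
|r| = 0.20, which falls in the weak range.

weak positive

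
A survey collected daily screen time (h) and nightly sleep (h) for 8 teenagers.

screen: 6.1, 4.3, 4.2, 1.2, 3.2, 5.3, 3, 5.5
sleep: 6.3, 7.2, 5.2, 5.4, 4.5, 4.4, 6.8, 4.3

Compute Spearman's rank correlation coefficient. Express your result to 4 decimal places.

-0.2619

Rank screen: 8, 5, 4, 1, 3, 6, 2, 7
Rank sleep: 6, 8, 4, 5, 3, 2, 7, 1
d = rank(screen) − rank(sleep): 2, -3, 0, -4, 0, 4, -5, 6; Σd² = 106
ρ = 1 − 6Σd² / [n(n²−1)] = 1 − 6×106 / (8×63) = 1 − 636/504 ≈ -0.2619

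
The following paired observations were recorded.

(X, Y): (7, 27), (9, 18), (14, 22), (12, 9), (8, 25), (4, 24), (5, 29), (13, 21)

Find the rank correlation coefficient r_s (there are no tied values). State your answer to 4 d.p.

-0.6429

Rank X: 3, 5, 8, 6, 4, 1, 2, 7
Rank Y: 7, 2, 4, 1, 6, 5, 8, 3
d = rank(X) − rank(Y): -4, 3, 4, 5, -2, -4, -6, 4; Σd² = 138
ρ = 1 − 6Σd² / [n(n²−1)] = 1 − 6×138 / (8×63) = 1 − 828/504 ≈ -0.6429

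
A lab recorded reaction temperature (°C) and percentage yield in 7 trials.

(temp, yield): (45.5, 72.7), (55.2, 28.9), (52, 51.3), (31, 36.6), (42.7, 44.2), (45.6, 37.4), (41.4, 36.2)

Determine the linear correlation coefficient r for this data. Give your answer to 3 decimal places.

0.057

n = 7, Σx = 313.4, Σy = 307.3, Σx² = 14398.9, Σy² = 14754.59, Σxy = 13796.79
nΣxy − ΣxΣy = 96577.53 − 96307.82 = 269.71
nΣx² − (Σx)² = 100792.3 − 98219.56 = 2572.74; nΣy² − (Σy)² = 103282.13 − 94433.29 = 8848.84
r = 269.71 / √(2572.74 × 8848.84) = 269.71 / 4771.3483 ≈ 0.057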